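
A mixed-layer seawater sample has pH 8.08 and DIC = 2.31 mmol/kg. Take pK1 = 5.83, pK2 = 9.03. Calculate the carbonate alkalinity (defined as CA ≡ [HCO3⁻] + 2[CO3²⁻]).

CA = [HCO3⁻] + 2[CO3²⁻] = (α₁ + 2α₂)·DIC
At pH 8.08: [H⁺]/K1 = 10^-2.25 = 0.0056234, K2/[H⁺] = 10^-0.95 = 0.11220
α₁ = 1/(1 + 0.0056234 + 0.11220) = 1/1.1178 = 0.8946; α₂ = α₁·K2/[H⁺] = 0.1004
α₁ + 2α₂ = 1.0953
CA = 1.0953 × 2.31 = 2.53 mmol/kg

CA = 2.53 mmol/kg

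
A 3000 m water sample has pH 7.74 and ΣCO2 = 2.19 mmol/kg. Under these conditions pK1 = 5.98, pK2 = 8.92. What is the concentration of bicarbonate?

[HCO3⁻] = 2.02 mmol/kg

α₁ = 1 / (1 + [H⁺]/K1 + K2/[H⁺]) = 1 / (1 + 10^-1.76 + 10^-1.18)
   = 1 / (1 + 0.017378 + 0.066069) = 1/1.0834 = 0.9230
[HCO3⁻] = α₁ × DIC = 0.9230 × 2.19 = 2.02 mmol/kg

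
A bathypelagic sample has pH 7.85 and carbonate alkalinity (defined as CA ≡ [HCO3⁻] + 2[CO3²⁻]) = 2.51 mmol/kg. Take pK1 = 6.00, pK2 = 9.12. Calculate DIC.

DIC = 2.42 mmol/kg

CA = [HCO3⁻] + 2[CO3²⁻] = (α₁ + 2α₂)·DIC
At pH 7.85: [H⁺]/K1 = 10^-1.85 = 0.014125, K2/[H⁺] = 10^-1.27 = 0.053703
α₁ = 1/(1 + 0.014125 + 0.053703) = 1/1.0678 = 0.9365; α₂ = α₁·K2/[H⁺] = 0.05029
α₁ + 2α₂ = 1.0371
DIC = CA / (α₁ + 2α₂) = 2.51 / 1.0371 = 2.42 mmol/kg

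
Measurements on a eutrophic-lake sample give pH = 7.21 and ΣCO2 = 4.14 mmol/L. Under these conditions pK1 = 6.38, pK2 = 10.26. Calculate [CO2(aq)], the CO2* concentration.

[CO2*] = 0.533 mmol/L

α₀ = 1 / (1 + K1/[H⁺] + K1K2/[H⁺]²) = 1 / (1 + 10^+0.83 + 10^-2.22)
   = 1 / (1 + 6.7608 + 0.0060256) = 1/7.7669 = 0.1288
[CO2*] = α₀ × DIC = 0.1288 × 4.14 = 0.533 mmol/L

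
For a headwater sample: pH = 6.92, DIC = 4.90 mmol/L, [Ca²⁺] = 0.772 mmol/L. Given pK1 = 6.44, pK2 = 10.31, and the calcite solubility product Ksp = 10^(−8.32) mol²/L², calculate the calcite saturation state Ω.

Ω = 0.242

α₂ = 1 / (1 + [H⁺]/K2 + [H⁺]²/(K1K2)) = 1 / (1 + 10^+3.39 + 10^+2.91)
   = 1 / (1 + 2454.7 + 812.83) = 1/3268.5 = 0.0003059
[CO3²⁻] = α₂ × DIC = 0.0003059 × 4.90 = 0.001499 mmol/L = 1.499 μmol/L
Ksp = 10^(−8.32) = 4.786×10^-9
Ω = [Ca²⁺][CO3²⁻]/Ksp = (0.772×10^-3)(1.499×10^-6) / 4.786×10^-9 = 0.242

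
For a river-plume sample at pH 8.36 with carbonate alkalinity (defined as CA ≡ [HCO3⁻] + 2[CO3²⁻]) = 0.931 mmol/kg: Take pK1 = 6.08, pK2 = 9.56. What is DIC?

CA = [HCO3⁻] + 2[CO3²⁻] = (α₁ + 2α₂)·DIC
At pH 8.36: [H⁺]/K1 = 10^-2.28 = 0.0052481, K2/[H⁺] = 10^-1.20 = 0.063096
α₁ = 1/(1 + 0.0052481 + 0.063096) = 1/1.0683 = 0.9360; α₂ = α₁·K2/[H⁺] = 0.05906
α₁ + 2α₂ = 1.0541
DIC = CA / (α₁ + 2α₂) = 0.931 / 1.0541 = 0.883 mmol/kg

DIC = 0.883 mmol/kg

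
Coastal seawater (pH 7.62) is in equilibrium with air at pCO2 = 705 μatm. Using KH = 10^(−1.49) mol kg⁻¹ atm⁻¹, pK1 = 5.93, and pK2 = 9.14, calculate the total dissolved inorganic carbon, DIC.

[CO2*] = KH · pCO2 = 10^(−1.49) × 705×10^-6 = 2.281×10^-5 mol/kg
α₀ = 1/(1 + K1/[H⁺] + K1K2/[H⁺]²) = 1/(1 + 10^+1.69 + 10^+0.17) = 0.01943
DIC = [CO2*]/α₀ = 2.281×10^-5 / 0.01943 = 1.17 mmol/kg

DIC = 1.17 mmol/kg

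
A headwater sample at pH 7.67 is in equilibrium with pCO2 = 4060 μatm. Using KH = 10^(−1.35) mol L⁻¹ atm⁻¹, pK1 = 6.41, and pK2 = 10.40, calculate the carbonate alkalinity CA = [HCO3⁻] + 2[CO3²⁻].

[CO2*] = KH · pCO2 = 10^(−1.35) × 4060×10^-6 = 1.814×10^-4 mol/L
α₀ = 1/(1 + K1/[H⁺] + K1K2/[H⁺]²) = 1/(1 + 10^+1.26 + 10^-1.47) = 0.05200
DIC = [CO2*]/α₀ = 1.814×10^-4 / 0.05200 = 3.488 mmol/L
CA = (α₁ + 2α₂)·DIC = (0.9462 + 2×0.001762) × 3.488 = 3.31 mmol/L

CA = 3.31 mmol/L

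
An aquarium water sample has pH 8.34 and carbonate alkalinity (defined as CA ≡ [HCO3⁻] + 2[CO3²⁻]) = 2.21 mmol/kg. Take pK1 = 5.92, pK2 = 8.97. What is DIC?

DIC = 1.86 mmol/kg

CA = [HCO3⁻] + 2[CO3²⁻] = (α₁ + 2α₂)·DIC
At pH 8.34: [H⁺]/K1 = 10^-2.42 = 0.0038019, K2/[H⁺] = 10^-0.63 = 0.23442
α₁ = 1/(1 + 0.0038019 + 0.23442) = 1/1.2382 = 0.8076; α₂ = α₁·K2/[H⁺] = 0.1893
α₁ + 2α₂ = 1.1863
DIC = CA / (α₁ + 2α₂) = 2.21 / 1.1863 = 1.86 mmol/kg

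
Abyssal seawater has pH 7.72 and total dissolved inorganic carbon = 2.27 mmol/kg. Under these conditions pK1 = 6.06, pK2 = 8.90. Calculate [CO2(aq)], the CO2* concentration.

α₀ = 1 / (1 + K1/[H⁺] + K1K2/[H⁺]²) = 1 / (1 + 10^+1.66 + 10^+0.48)
   = 1 / (1 + 45.709 + 3.0200) = 1/49.729 = 0.02011
[CO2*] = α₀ × DIC = 0.02011 × 2.27 = 0.0456 mmol/kg

[CO2*] = 0.0456 mmol/kg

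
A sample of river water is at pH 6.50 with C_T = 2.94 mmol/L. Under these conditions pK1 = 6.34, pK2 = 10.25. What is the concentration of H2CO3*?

α₀ = 1 / (1 + K1/[H⁺] + K1K2/[H⁺]²) = 1 / (1 + 10^+0.16 + 10^-3.59)
   = 1 / (1 + 1.4454 + 0.00025704) = 1/2.4457 = 0.4089
[CO2*] = α₀ × DIC = 0.4089 × 2.94 = 1.20 mmol/L

[CO2*] = 1.20 mmol/L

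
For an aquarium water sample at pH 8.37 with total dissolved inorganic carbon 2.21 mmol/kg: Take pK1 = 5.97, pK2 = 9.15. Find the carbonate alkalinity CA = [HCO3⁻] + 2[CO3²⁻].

CA = 2.52 mmol/kg

CA = [HCO3⁻] + 2[CO3²⁻] = (α₁ + 2α₂)·DIC
At pH 8.37: [H⁺]/K1 = 10^-2.40 = 0.0039811, K2/[H⁺] = 10^-0.78 = 0.16596
α₁ = 1/(1 + 0.0039811 + 0.16596) = 1/1.1699 = 0.8547; α₂ = α₁·K2/[H⁺] = 0.1419
α₁ + 2α₂ = 1.1384
CA = 1.1384 × 2.21 = 2.52 mmol/kg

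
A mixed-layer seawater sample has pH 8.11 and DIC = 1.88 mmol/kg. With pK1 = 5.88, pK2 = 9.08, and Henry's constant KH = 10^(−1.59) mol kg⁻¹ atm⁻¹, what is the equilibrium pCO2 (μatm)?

α₀ = 1 / (1 + K1/[H⁺] + K1K2/[H⁺]²) = 1 / (1 + 10^+2.23 + 10^+1.26)
   = 1 / (1 + 169.82 + 18.197) = 1/189.02 = 0.005290
[CO2*] = α₀ × DIC = 0.005290 × 1.88 = 0.009946 mmol/kg = 9.946 μmol/kg
pCO2 = [CO2*]/KH = 9.946×10^-6 / 2.570×10^-2 = 387 μatm

pCO2 = 387 μatm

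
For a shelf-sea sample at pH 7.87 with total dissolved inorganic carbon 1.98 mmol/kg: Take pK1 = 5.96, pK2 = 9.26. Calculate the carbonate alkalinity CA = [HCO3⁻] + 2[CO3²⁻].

CA = 2.03 mmol/kg

CA = [HCO3⁻] + 2[CO3²⁻] = (α₁ + 2α₂)·DIC
At pH 7.87: [H⁺]/K1 = 10^-1.91 = 0.012303, K2/[H⁺] = 10^-1.39 = 0.040738
α₁ = 1/(1 + 0.012303 + 0.040738) = 1/1.0530 = 0.9496; α₂ = α₁·K2/[H⁺] = 0.03869
α₁ + 2α₂ = 1.0270
CA = 1.0270 × 1.98 = 2.03 mmol/kg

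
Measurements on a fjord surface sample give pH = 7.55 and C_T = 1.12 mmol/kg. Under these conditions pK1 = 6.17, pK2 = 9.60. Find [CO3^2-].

[CO3²⁻] = 9.50 μmol/kg

α₂ = 1 / (1 + [H⁺]/K2 + [H⁺]²/(K1K2)) = 1 / (1 + 10^+2.05 + 10^+0.67)
   = 1 / (1 + 112.20 + 4.6774) = 1/117.88 = 0.008483
[CO3²⁻] = α₂ × DIC = 0.008483 × 1.12 = 0.00950 mmol/kg = 9.50 μmol/kg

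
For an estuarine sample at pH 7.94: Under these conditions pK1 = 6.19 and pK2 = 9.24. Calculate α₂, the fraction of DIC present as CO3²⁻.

α₂ = 1 / (1 + [H⁺]/K2 + [H⁺]²/(K1K2)) = 1 / (1 + 10^+1.30 + 10^-0.45)
   = 1 / (1 + 19.953 + 0.35481) = 1/21.307 = 0.04693

α₂ = 0.0469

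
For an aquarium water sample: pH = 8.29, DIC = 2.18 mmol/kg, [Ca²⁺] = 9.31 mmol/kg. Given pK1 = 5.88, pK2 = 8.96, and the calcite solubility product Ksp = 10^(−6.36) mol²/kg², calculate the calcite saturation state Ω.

Ω = 8.16

α₂ = 1 / (1 + [H⁺]/K2 + [H⁺]²/(K1K2)) = 1 / (1 + 10^+0.67 + 10^-1.74)
   = 1 / (1 + 4.6774 + 0.018197) = 1/5.6955 = 0.1756
[CO3²⁻] = α₂ × DIC = 0.1756 × 2.18 = 0.3828 mmol/kg
Ksp = 10^(−6.36) = 4.365×10^-7
Ω = [Ca²⁺][CO3²⁻]/Ksp = (9.31×10^-3)(3.828×10^-4) / 4.365×10^-7 = 8.16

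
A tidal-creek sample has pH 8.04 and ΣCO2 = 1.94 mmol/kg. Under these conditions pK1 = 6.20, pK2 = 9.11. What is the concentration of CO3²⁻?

α₂ = 1 / (1 + [H⁺]/K2 + [H⁺]²/(K1K2)) = 1 / (1 + 10^+1.07 + 10^-0.77)
   = 1 / (1 + 11.749 + 0.16982) = 1/12.919 = 0.07741
[CO3²⁻] = α₂ × DIC = 0.07741 × 1.94 = 0.150 mmol/kg

[CO3²⁻] = 0.150 mmol/kg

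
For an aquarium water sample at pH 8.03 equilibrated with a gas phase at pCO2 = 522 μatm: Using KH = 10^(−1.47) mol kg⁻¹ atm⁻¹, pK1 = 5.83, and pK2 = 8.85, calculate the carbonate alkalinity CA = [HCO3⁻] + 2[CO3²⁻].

CA = 3.65 mmol/kg

[CO2*] = KH · pCO2 = 10^(−1.47) × 522×10^-6 = 1.769×10^-5 mol/kg
α₀ = 1/(1 + K1/[H⁺] + K1K2/[H⁺]²) = 1/(1 + 10^+2.20 + 10^+1.38) = 0.005450
DIC = [CO2*]/α₀ = 1.769×10^-5 / 0.005450 = 3.245 mmol/kg
CA = (α₁ + 2α₂)·DIC = (0.8638 + 2×0.1307) × 3.245 = 3.65 mmol/kg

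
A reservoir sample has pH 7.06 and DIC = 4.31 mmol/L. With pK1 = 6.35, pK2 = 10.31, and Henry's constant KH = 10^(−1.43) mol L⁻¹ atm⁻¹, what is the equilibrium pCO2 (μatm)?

α₀ = 1 / (1 + K1/[H⁺] + K1K2/[H⁺]²) = 1 / (1 + 10^+0.71 + 10^-2.54)
   = 1 / (1 + 5.1286 + 0.0028840) = 1/6.1315 = 0.1631
[CO2*] = α₀ × DIC = 0.1631 × 4.31 = 0.7029 mmol/L
pCO2 = [CO2*]/KH = 7.029×10^-4 / 3.715×10^-2 = 1.89×10^4 μatm

pCO2 = 1.89×10^4 μatm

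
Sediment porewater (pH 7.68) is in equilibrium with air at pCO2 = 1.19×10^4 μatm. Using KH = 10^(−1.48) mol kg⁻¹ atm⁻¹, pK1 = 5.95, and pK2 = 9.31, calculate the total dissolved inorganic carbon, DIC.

DIC = 22.1 mmol/kg

[CO2*] = KH · pCO2 = 10^(−1.48) × 1.19×10^4×10^-6 = 3.940×10^-4 mol/kg
α₀ = 1/(1 + K1/[H⁺] + K1K2/[H⁺]²) = 1/(1 + 10^+1.73 + 10^+0.10) = 0.01787
DIC = [CO2*]/α₀ = 3.940×10^-4 / 0.01787 = 22.1 mmol/kg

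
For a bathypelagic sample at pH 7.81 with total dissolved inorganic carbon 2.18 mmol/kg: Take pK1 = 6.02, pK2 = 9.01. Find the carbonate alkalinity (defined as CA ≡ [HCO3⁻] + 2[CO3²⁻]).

CA = [HCO3⁻] + 2[CO3²⁻] = (α₁ + 2α₂)·DIC
At pH 7.81: [H⁺]/K1 = 10^-1.79 = 0.016218, K2/[H⁺] = 10^-1.20 = 0.063096
α₁ = 1/(1 + 0.016218 + 0.063096) = 1/1.0793 = 0.9265; α₂ = α₁·K2/[H⁺] = 0.05846
α₁ + 2α₂ = 1.0434
CA = 1.0434 × 2.18 = 2.27 mmol/kg

CA = 2.27 mmol/kg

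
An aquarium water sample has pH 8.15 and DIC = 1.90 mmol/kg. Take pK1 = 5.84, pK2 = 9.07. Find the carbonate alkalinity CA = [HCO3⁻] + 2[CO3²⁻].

CA = [HCO3⁻] + 2[CO3²⁻] = (α₁ + 2α₂)·DIC
At pH 8.15: [H⁺]/K1 = 10^-2.31 = 0.0048978, K2/[H⁺] = 10^-0.92 = 0.12023
α₁ = 1/(1 + 0.0048978 + 0.12023) = 1/1.1251 = 0.8888; α₂ = α₁·K2/[H⁺] = 0.1069
α₁ + 2α₂ = 1.1025
CA = 1.1025 × 1.90 = 2.09 mmol/kg

CA = 2.09 mmol/kg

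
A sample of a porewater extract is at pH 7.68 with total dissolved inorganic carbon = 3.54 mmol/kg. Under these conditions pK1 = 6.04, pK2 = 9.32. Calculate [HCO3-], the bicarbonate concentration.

[HCO3⁻] = 3.38 mmol/kg

α₁ = 1 / (1 + [H⁺]/K1 + K2/[H⁺]) = 1 / (1 + 10^-1.64 + 10^-1.64)
   = 1 / (1 + 0.022909 + 0.022909) = 1/1.0458 = 0.9562
[HCO3⁻] = α₁ × DIC = 0.9562 × 3.54 = 3.38 mmol/kg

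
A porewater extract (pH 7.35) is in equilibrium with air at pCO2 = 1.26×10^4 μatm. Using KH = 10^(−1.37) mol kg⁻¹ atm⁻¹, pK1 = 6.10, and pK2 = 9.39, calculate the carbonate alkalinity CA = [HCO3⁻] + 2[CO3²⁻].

CA = 9.73 mmol/kg

[CO2*] = KH · pCO2 = 10^(−1.37) × 1.26×10^4×10^-6 = 5.375×10^-4 mol/kg
α₀ = 1/(1 + K1/[H⁺] + K1K2/[H⁺]²) = 1/(1 + 10^+1.25 + 10^-0.79) = 0.05278
DIC = [CO2*]/α₀ = 5.375×10^-4 / 0.05278 = 10.18 mmol/kg
CA = (α₁ + 2α₂)·DIC = (0.9387 + 2×0.008561) × 10.18 = 9.73 mmol/kg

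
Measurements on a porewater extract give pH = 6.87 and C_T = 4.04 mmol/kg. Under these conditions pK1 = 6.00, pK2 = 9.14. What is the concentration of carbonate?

[CO3²⁻] = 19.0 μmol/kg

α₂ = 1 / (1 + [H⁺]/K2 + [H⁺]²/(K1K2)) = 1 / (1 + 10^+2.27 + 10^+1.40)
   = 1 / (1 + 186.21 + 25.119) = 1/212.33 = 0.004710
[CO3²⁻] = α₂ × DIC = 0.004710 × 4.04 = 0.0190 mmol/kg = 19.0 μmol/kg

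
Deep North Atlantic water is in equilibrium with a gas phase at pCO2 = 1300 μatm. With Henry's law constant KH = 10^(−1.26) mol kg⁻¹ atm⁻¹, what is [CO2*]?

[CO2*] = 71.4 μmol/kg

KH = 10^(−1.26) = 5.495×10^-2 mol kg⁻¹ atm⁻¹
[CO2*] = KH · pCO2 = 5.495×10^-2 × 1300×10^-6 atm = 7.14×10^-5 mol/kg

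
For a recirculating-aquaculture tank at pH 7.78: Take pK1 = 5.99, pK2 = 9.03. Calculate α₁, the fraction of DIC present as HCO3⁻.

α₁ = 1 / (1 + [H⁺]/K1 + K2/[H⁺]) = 1 / (1 + 10^-1.79 + 10^-1.25)
   = 1 / (1 + 0.016218 + 0.056234) = 1/1.0725 = 0.9324

α₁ = 0.932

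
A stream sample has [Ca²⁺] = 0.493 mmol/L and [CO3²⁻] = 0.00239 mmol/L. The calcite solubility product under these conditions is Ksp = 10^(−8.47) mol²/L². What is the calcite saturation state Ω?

Ω = 0.348

Ksp = 10^(−8.47) = 3.388×10^-9
Ω = [Ca²⁺][CO3²⁻]/Ksp = (0.493×10^-3)(0.00239×10^-3) / 3.388×10^-9 = 0.348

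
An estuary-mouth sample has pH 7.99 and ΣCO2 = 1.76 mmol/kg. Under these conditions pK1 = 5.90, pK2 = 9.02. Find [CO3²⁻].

[CO3²⁻] = 0.149 mmol/kg

α₂ = 1 / (1 + [H⁺]/K2 + [H⁺]²/(K1K2)) = 1 / (1 + 10^+1.03 + 10^-1.06)
   = 1 / (1 + 10.715 + 0.087096) = 1/11.802 = 0.08473
[CO3²⁻] = α₂ × DIC = 0.08473 × 1.76 = 0.149 mmol/kg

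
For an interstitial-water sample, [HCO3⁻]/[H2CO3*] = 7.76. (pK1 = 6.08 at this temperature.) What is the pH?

pH = 6.97

From K1 = [H⁺][HCO3⁻]/[H2CO3*]:  pH = pK1 + log₁₀([HCO3⁻]/[H2CO3*])
log₁₀(7.76) = +0.890
pH = 6.08 + (+0.890) = 6.97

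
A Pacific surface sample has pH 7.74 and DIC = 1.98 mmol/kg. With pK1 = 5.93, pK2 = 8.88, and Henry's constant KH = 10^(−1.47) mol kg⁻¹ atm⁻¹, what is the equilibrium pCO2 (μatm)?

α₀ = 1 / (1 + K1/[H⁺] + K1K2/[H⁺]²) = 1 / (1 + 10^+1.81 + 10^+0.67)
   = 1 / (1 + 64.565 + 4.6774) = 1/70.243 = 0.01424
[CO2*] = α₀ × DIC = 0.01424 × 1.98 = 0.02819 mmol/kg
pCO2 = [CO2*]/KH = 2.819×10^-5 / 3.388×10^-2 = 832 μatm

pCO2 = 832 μatm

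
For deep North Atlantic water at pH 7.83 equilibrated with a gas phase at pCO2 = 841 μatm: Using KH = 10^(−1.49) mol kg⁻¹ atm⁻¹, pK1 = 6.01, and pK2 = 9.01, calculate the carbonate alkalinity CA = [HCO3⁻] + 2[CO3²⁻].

CA = 2.04 mmol/kg

[CO2*] = KH · pCO2 = 10^(−1.49) × 841×10^-6 = 2.721×10^-5 mol/kg
α₀ = 1/(1 + K1/[H⁺] + K1K2/[H⁺]²) = 1/(1 + 10^+1.82 + 10^+0.64) = 0.01400
DIC = [CO2*]/α₀ = 2.721×10^-5 / 0.01400 = 1.944 mmol/kg
CA = (α₁ + 2α₂)·DIC = (0.9249 + 2×0.06111) × 1.944 = 2.04 mmol/kg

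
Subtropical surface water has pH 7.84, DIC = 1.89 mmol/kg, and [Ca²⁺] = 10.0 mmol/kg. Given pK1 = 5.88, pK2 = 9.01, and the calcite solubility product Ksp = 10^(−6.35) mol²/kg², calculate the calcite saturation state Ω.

α₂ = 1 / (1 + [H⁺]/K2 + [H⁺]²/(K1K2)) = 1 / (1 + 10^+1.17 + 10^-0.79)
   = 1 / (1 + 14.791 + 0.16218) = 1/15.953 = 0.06268
[CO3²⁻] = α₂ × DIC = 0.06268 × 1.89 = 0.1185 mmol/kg
Ksp = 10^(−6.35) = 4.467×10^-7
Ω = [Ca²⁺][CO3²⁻]/Ksp = (10.0×10^-3)(1.185×10^-4) / 4.467×10^-7 = 2.65

Ω = 2.65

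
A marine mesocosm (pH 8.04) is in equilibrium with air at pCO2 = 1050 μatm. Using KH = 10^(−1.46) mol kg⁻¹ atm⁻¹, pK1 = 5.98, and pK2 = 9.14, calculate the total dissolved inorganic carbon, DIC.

DIC = 4.55 mmol/kg

[CO2*] = KH · pCO2 = 10^(−1.46) × 1050×10^-6 = 3.641×10^-5 mol/kg
α₀ = 1/(1 + K1/[H⁺] + K1K2/[H⁺]²) = 1/(1 + 10^+2.06 + 10^+0.96) = 0.008004
DIC = [CO2*]/α₀ = 3.641×10^-5 / 0.008004 = 4.55 mmol/kg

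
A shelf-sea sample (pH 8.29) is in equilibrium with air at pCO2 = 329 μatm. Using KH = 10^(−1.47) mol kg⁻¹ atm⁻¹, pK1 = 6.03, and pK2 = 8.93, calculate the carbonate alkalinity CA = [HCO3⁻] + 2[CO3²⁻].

CA = 2.96 mmol/kg

[CO2*] = KH · pCO2 = 10^(−1.47) × 329×10^-6 = 1.115×10^-5 mol/kg
α₀ = 1/(1 + K1/[H⁺] + K1K2/[H⁺]²) = 1/(1 + 10^+2.26 + 10^+1.62) = 0.004451
DIC = [CO2*]/α₀ = 1.115×10^-5 / 0.004451 = 2.504 mmol/kg
CA = (α₁ + 2α₂)·DIC = (0.8100 + 2×0.1856) × 2.504 = 2.96 mmol/kg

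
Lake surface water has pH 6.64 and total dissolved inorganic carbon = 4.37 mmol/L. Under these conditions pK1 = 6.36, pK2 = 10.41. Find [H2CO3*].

[CO2*] = 1.50 mmol/L

α₀ = 1 / (1 + K1/[H⁺] + K1K2/[H⁺]²) = 1 / (1 + 10^+0.28 + 10^-3.49)
   = 1 / (1 + 1.9055 + 0.00032359) = 1/2.9058 = 0.3441
[CO2*] = α₀ × DIC = 0.3441 × 4.37 = 1.50 mmol/L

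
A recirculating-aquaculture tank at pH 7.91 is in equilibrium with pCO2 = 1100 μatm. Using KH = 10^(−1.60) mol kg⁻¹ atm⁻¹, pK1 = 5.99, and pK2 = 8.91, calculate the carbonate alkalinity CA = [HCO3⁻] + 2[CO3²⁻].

CA = 2.76 mmol/kg

[CO2*] = KH · pCO2 = 10^(−1.60) × 1100×10^-6 = 2.763×10^-5 mol/kg
α₀ = 1/(1 + K1/[H⁺] + K1K2/[H⁺]²) = 1/(1 + 10^+1.92 + 10^+0.92) = 0.01081
DIC = [CO2*]/α₀ = 2.763×10^-5 / 0.01081 = 2.556 mmol/kg
CA = (α₁ + 2α₂)·DIC = (0.8993 + 2×0.08993) × 2.556 = 2.76 mmol/kg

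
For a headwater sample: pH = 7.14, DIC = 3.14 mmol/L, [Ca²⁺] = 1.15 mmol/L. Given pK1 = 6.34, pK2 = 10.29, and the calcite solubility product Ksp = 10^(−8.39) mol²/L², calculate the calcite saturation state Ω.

α₂ = 1 / (1 + [H⁺]/K2 + [H⁺]²/(K1K2)) = 1 / (1 + 10^+3.15 + 10^+2.35)
   = 1 / (1 + 1412.5 + 223.87) = 1/1637.4 = 0.0006107
[CO3²⁻] = α₂ × DIC = 0.0006107 × 3.14 = 0.001918 mmol/L = 1.918 μmol/L
Ksp = 10^(−8.39) = 4.074×10^-9
Ω = [Ca²⁺][CO3²⁻]/Ksp = (1.15×10^-3)(1.918×10^-6) / 4.074×10^-9 = 0.541

Ω = 0.541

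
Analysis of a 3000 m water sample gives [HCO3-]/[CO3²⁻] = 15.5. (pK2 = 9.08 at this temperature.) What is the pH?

pH = 7.89

From K2 = [H⁺][CO3²⁻]/[HCO3-]:  pH = pK2 − log₁₀([HCO3-]/[CO3²⁻])
log₁₀(15.5) = +1.190
pH = 9.08 − (+1.190) = 7.89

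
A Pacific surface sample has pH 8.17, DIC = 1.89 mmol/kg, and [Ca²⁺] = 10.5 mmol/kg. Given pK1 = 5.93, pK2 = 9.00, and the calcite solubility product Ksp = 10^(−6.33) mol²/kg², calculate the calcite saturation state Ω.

α₂ = 1 / (1 + [H⁺]/K2 + [H⁺]²/(K1K2)) = 1 / (1 + 10^+0.83 + 10^-1.41)
   = 1 / (1 + 6.7608 + 0.038905) = 1/7.7997 = 0.1282
[CO3²⁻] = α₂ × DIC = 0.1282 × 1.89 = 0.2423 mmol/kg
Ksp = 10^(−6.33) = 4.677×10^-7
Ω = [Ca²⁺][CO3²⁻]/Ksp = (10.5×10^-3)(2.423×10^-4) / 4.677×10^-7 = 5.44

Ω = 5.44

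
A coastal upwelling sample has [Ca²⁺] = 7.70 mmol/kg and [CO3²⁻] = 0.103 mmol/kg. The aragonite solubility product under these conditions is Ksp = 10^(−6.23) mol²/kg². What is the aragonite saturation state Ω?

Ω = 1.35

Ksp = 10^(−6.23) = 5.888×10^-7
Ω = [Ca²⁺][CO3²⁻]/Ksp = (7.70×10^-3)(0.103×10^-3) / 5.888×10^-7 = 1.35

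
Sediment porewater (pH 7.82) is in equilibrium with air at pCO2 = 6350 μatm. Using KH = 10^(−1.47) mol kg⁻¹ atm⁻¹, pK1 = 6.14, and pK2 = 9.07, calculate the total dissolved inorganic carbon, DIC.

DIC = 11.1 mmol/kg

[CO2*] = KH · pCO2 = 10^(−1.47) × 6350×10^-6 = 2.152×10^-4 mol/kg
α₀ = 1/(1 + K1/[H⁺] + K1K2/[H⁺]²) = 1/(1 + 10^+1.68 + 10^+0.43) = 0.01940
DIC = [CO2*]/α₀ = 2.152×10^-4 / 0.01940 = 11.1 mmol/kg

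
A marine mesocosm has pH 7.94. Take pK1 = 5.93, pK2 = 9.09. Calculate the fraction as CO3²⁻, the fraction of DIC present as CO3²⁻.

α₂ = 0.0655

α₂ = 1 / (1 + [H⁺]/K2 + [H⁺]²/(K1K2)) = 1 / (1 + 10^+1.15 + 10^-0.86)
   = 1 / (1 + 14.125 + 0.13804) = 1/15.263 = 0.06552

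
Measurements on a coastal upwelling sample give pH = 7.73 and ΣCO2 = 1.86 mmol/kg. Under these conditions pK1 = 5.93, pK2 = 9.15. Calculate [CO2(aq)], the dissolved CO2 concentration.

[CO2*] = 0.0280 mmol/kg

α₀ = 1 / (1 + K1/[H⁺] + K1K2/[H⁺]²) = 1 / (1 + 10^+1.80 + 10^+0.38)
   = 1 / (1 + 63.096 + 2.3988) = 1/66.495 = 0.01504
[CO2*] = α₀ × DIC = 0.01504 × 1.86 = 0.0280 mmol/kg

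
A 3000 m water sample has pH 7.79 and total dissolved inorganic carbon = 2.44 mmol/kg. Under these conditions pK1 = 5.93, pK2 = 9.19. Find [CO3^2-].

α₂ = 1 / (1 + [H⁺]/K2 + [H⁺]²/(K1K2)) = 1 / (1 + 10^+1.40 + 10^-0.46)
   = 1 / (1 + 25.119 + 0.34674) = 1/26.466 = 0.03778
[CO3²⁻] = α₂ × DIC = 0.03778 × 2.44 = 0.0922 mmol/kg

[CO3²⁻] = 0.0922 mmol/kg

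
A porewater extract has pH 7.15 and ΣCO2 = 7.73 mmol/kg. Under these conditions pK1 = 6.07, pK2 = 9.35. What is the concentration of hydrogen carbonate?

[HCO3⁻] = 7.10 mmol/kg

α₁ = 1 / (1 + [H⁺]/K1 + K2/[H⁺]) = 1 / (1 + 10^-1.08 + 10^-2.20)
   = 1 / (1 + 0.083176 + 0.0063096) = 1/1.0895 = 0.9179
[HCO3⁻] = α₁ × DIC = 0.9179 × 7.73 = 7.10 mmol/kg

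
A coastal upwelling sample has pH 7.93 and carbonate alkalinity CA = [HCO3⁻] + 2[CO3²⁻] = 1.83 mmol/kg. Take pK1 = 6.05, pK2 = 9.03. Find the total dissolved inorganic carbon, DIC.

DIC = 1.73 mmol/kg

CA = [HCO3⁻] + 2[CO3²⁻] = (α₁ + 2α₂)·DIC
At pH 7.93: [H⁺]/K1 = 10^-1.88 = 0.013183, K2/[H⁺] = 10^-1.10 = 0.079433
α₁ = 1/(1 + 0.013183 + 0.079433) = 1/1.0926 = 0.9152; α₂ = α₁·K2/[H⁺] = 0.07270
α₁ + 2α₂ = 1.0606
DIC = CA / (α₁ + 2α₂) = 1.83 / 1.0606 = 1.73 mmol/kg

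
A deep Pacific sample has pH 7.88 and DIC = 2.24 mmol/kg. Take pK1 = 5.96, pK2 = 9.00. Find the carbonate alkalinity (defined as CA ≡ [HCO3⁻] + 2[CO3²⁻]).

CA = 2.37 mmol/kg

CA = [HCO3⁻] + 2[CO3²⁻] = (α₁ + 2α₂)·DIC
At pH 7.88: [H⁺]/K1 = 10^-1.92 = 0.012023, K2/[H⁺] = 10^-1.12 = 0.075858
α₁ = 1/(1 + 0.012023 + 0.075858) = 1/1.0879 = 0.9192; α₂ = α₁·K2/[H⁺] = 0.06973
α₁ + 2α₂ = 1.0587
CA = 1.0587 × 2.24 = 2.37 mmol/kg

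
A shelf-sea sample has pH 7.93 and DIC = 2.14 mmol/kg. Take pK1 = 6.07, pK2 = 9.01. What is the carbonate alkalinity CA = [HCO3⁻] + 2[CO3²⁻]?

CA = 2.28 mmol/kg

CA = [HCO3⁻] + 2[CO3²⁻] = (α₁ + 2α₂)·DIC
At pH 7.93: [H⁺]/K1 = 10^-1.86 = 0.013804, K2/[H⁺] = 10^-1.08 = 0.083176
α₁ = 1/(1 + 0.013804 + 0.083176) = 1/1.0970 = 0.9116; α₂ = α₁·K2/[H⁺] = 0.07582
α₁ + 2α₂ = 1.0632
CA = 1.0632 × 2.14 = 2.28 mmol/kg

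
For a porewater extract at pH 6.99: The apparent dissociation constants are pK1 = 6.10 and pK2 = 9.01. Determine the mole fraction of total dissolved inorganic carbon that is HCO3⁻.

α₁ = 1 / (1 + [H⁺]/K1 + K2/[H⁺]) = 1 / (1 + 10^-0.89 + 10^-2.02)
   = 1 / (1 + 0.12882 + 0.0095499) = 1/1.1384 = 0.8784

α₁ = 0.878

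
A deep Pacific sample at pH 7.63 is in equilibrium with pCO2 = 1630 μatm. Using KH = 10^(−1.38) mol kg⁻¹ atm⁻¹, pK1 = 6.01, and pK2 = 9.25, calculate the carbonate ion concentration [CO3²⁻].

[CO3²⁻] = 0.0679 mmol/kg

[CO2*] = KH · pCO2 = 10^(−1.38) × 1630×10^-6 = 6.795×10^-5 mol/kg
α₀ = 1/(1 + K1/[H⁺] + K1K2/[H⁺]²) = 1/(1 + 10^+1.62 + 10^+0.00) = 0.02289
DIC = [CO2*]/α₀ = 6.795×10^-5 / 0.02289 = 2.969 mmol/kg
[CO3²⁻] = α₂·DIC; α₂ = 0.02289, so [CO3²⁻] = 0.02289 × 2.969 = 0.0679 mmol/kg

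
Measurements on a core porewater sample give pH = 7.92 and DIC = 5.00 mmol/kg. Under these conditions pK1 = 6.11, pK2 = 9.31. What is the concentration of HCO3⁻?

α₁ = 1 / (1 + [H⁺]/K1 + K2/[H⁺]) = 1 / (1 + 10^-1.81 + 10^-1.39)
   = 1 / (1 + 0.015488 + 0.040738) = 1/1.0562 = 0.9468
[HCO3⁻] = α₁ × DIC = 0.9468 × 5.00 = 4.73 mmol/kg

[HCO3⁻] = 4.73 mmol/kg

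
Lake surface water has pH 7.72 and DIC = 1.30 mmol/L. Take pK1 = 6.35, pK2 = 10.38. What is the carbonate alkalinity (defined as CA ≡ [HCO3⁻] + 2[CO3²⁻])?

CA = [HCO3⁻] + 2[CO3²⁻] = (α₁ + 2α₂)·DIC
At pH 7.72: [H⁺]/K1 = 10^-1.37 = 0.042658, K2/[H⁺] = 10^-2.66 = 0.0021878
α₁ = 1/(1 + 0.042658 + 0.0021878) = 1/1.0448 = 0.9571; α₂ = α₁·K2/[H⁺] = 0.002094
α₁ + 2α₂ = 0.9613
CA = 0.9613 × 1.30 = 1.25 mmol/L

CA = 1.25 mmol/L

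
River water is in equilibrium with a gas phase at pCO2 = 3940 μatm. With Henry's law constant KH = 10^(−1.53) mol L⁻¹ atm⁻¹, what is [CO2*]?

[CO2*] = 116 μmol/L

KH = 10^(−1.53) = 2.951×10^-2 mol L⁻¹ atm⁻¹
[CO2*] = KH · pCO2 = 2.951×10^-2 × 3940×10^-6 atm = 1.16×10^-4 mol/L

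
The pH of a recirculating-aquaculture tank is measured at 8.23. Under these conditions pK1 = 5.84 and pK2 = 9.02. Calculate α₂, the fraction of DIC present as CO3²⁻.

α₂ = 1 / (1 + [H⁺]/K2 + [H⁺]²/(K1K2)) = 1 / (1 + 10^+0.79 + 10^-1.60)
   = 1 / (1 + 6.1660 + 0.025119) = 1/7.1911 = 0.1391

α₂ = 0.139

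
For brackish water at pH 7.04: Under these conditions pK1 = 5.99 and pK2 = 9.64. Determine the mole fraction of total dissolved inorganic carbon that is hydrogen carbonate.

α₁ = 0.916

α₁ = 1 / (1 + [H⁺]/K1 + K2/[H⁺]) = 1 / (1 + 10^-1.05 + 10^-2.60)
   = 1 / (1 + 0.089125 + 0.0025119) = 1/1.0916 = 0.9161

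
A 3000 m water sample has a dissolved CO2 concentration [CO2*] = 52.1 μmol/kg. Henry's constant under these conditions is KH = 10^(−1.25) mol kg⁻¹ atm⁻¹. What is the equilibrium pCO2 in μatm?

pCO2 = 926 μatm

KH = 10^(−1.25) = 5.623×10^-2 mol kg⁻¹ atm⁻¹
pCO2 = [CO2*]/KH = 52.1×10^-6 / 5.623×10^-2 = 9.26×10^-4 atm = 926 μatm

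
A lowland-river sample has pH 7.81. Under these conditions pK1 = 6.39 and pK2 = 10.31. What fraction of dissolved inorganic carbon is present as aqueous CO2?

α₀ = 1 / (1 + K1/[H⁺] + K1K2/[H⁺]²) = 1 / (1 + 10^+1.42 + 10^-1.08)
   = 1 / (1 + 26.303 + 0.083176) = 1/27.386 = 0.03652

α₀ = 0.0365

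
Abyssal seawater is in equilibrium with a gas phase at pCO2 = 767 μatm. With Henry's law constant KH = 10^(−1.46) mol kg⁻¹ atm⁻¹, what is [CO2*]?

KH = 10^(−1.46) = 3.467×10^-2 mol kg⁻¹ atm⁻¹
[CO2*] = KH · pCO2 = 3.467×10^-2 × 767×10^-6 atm = 2.66×10^-5 mol/kg

[CO2*] = 26.6 μmol/kg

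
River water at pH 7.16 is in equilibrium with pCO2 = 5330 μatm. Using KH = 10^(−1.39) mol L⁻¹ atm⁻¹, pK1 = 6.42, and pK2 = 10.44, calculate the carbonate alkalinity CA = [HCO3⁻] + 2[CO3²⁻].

[CO2*] = KH · pCO2 = 10^(−1.39) × 5330×10^-6 = 2.171×10^-4 mol/L
α₀ = 1/(1 + K1/[H⁺] + K1K2/[H⁺]²) = 1/(1 + 10^+0.74 + 10^-2.54) = 0.1539
DIC = [CO2*]/α₀ = 2.171×10^-4 / 0.1539 = 1.411 mmol/L
CA = (α₁ + 2α₂)·DIC = (0.8457 + 2×0.0004438) × 1.411 = 1.19 mmol/L

CA = 1.19 mmol/L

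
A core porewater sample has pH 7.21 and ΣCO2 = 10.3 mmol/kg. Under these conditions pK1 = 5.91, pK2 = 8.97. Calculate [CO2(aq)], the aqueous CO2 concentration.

α₀ = 1 / (1 + K1/[H⁺] + K1K2/[H⁺]²) = 1 / (1 + 10^+1.30 + 10^-0.46)
   = 1 / (1 + 19.953 + 0.34674) = 1/21.299 = 0.04695
[CO2*] = α₀ × DIC = 0.04695 × 10.3 = 0.484 mmol/kg

[CO2*] = 0.484 mmol/kg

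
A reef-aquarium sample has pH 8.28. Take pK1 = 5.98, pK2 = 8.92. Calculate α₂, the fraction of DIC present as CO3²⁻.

α₂ = 1 / (1 + [H⁺]/K2 + [H⁺]²/(K1K2)) = 1 / (1 + 10^+0.64 + 10^-1.66)
   = 1 / (1 + 4.3652 + 0.021878) = 1/5.3870 = 0.1856

α₂ = 0.186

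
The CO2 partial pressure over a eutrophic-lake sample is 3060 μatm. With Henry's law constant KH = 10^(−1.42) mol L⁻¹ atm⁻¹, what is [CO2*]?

[CO2*] = 116 μmol/L

KH = 10^(−1.42) = 3.802×10^-2 mol L⁻¹ atm⁻¹
[CO2*] = KH · pCO2 = 3.802×10^-2 × 3060×10^-6 atm = 1.16×10^-4 mol/L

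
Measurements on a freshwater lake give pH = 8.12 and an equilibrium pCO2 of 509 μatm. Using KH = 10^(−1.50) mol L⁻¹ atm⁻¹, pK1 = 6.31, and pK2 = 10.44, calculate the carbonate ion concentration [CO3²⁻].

[CO2*] = KH · pCO2 = 10^(−1.50) × 509×10^-6 = 1.610×10^-5 mol/L
α₀ = 1/(1 + K1/[H⁺] + K1K2/[H⁺]²) = 1/(1 + 10^+1.81 + 10^-0.51) = 0.01518
DIC = [CO2*]/α₀ = 1.610×10^-5 / 0.01518 = 1.060 mmol/L
[CO3²⁻] = α₂·DIC; α₂ = 0.004691, so [CO3²⁻] = 0.004691 × 1.060 = 0.00497 mmol/L = 4.97 μmol/L

[CO3²⁻] = 4.97 μmol/L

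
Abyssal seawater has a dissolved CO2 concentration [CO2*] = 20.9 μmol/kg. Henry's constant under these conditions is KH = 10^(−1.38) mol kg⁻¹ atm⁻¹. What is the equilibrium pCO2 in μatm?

KH = 10^(−1.38) = 4.169×10^-2 mol kg⁻¹ atm⁻¹
pCO2 = [CO2*]/KH = 20.9×10^-6 / 4.169×10^-2 = 5.01×10^-4 atm = 501 μatm

pCO2 = 501 μatm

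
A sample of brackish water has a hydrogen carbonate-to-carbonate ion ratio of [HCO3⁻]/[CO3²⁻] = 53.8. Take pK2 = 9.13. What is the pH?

From K2 = [H⁺][CO3²⁻]/[HCO3⁻]:  pH = pK2 − log₁₀([HCO3⁻]/[CO3²⁻])
log₁₀(53.8) = +1.731
pH = 9.13 − (+1.731) = 7.40

pH = 7.40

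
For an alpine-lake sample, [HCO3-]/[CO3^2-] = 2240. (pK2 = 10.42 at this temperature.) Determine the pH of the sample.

From K2 = [H⁺][CO3^2-]/[HCO3-]:  pH = pK2 − log₁₀([HCO3-]/[CO3^2-])
log₁₀(2240) = +3.350
pH = 10.42 − (+3.350) = 7.07

pH = 7.07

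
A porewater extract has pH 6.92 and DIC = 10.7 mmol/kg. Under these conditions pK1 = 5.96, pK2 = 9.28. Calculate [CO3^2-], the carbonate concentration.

[CO3²⁻] = 0.0419 mmol/kg

α₂ = 1 / (1 + [H⁺]/K2 + [H⁺]²/(K1K2)) = 1 / (1 + 10^+2.36 + 10^+1.40)
   = 1 / (1 + 229.09 + 25.119) = 1/255.21 = 0.003918
[CO3²⁻] = α₂ × DIC = 0.003918 × 10.7 = 0.0419 mmol/kg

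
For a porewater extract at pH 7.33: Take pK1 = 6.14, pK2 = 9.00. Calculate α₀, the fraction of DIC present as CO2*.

α₀ = 0.0595

α₀ = 1 / (1 + K1/[H⁺] + K1K2/[H⁺]²) = 1 / (1 + 10^+1.19 + 10^-0.48)
   = 1 / (1 + 15.488 + 0.33113) = 1/16.819 = 0.05946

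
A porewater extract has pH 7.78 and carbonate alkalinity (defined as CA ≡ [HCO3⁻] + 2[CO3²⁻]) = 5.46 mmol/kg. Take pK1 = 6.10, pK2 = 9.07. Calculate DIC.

CA = [HCO3⁻] + 2[CO3²⁻] = (α₁ + 2α₂)·DIC
At pH 7.78: [H⁺]/K1 = 10^-1.68 = 0.020893, K2/[H⁺] = 10^-1.29 = 0.051286
α₁ = 1/(1 + 0.020893 + 0.051286) = 1/1.0722 = 0.9327; α₂ = α₁·K2/[H⁺] = 0.04783
α₁ + 2α₂ = 1.0283
DIC = CA / (α₁ + 2α₂) = 5.46 / 1.0283 = 5.31 mmol/kg

DIC = 5.31 mmol/kg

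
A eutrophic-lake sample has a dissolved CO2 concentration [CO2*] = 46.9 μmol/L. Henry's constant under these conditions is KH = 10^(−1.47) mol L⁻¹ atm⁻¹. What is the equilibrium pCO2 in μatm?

pCO2 = 1380 μatm

KH = 10^(−1.47) = 3.388×10^-2 mol L⁻¹ atm⁻¹
pCO2 = [CO2*]/KH = 46.9×10^-6 / 3.388×10^-2 = 1.38×10^-3 atm = 1380 μatm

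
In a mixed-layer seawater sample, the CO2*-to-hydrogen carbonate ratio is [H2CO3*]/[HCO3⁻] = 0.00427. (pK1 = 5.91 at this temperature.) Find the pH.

pH = 8.28

From K1 = [H⁺][HCO3⁻]/[H2CO3*]:  pH = pK1 − log₁₀([H2CO3*]/[HCO3⁻])
log₁₀(0.00427) = -2.370
pH = 5.91 − (-2.370) = 8.28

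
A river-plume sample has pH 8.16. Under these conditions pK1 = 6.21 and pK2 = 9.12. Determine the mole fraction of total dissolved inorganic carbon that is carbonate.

α₂ = 1 / (1 + [H⁺]/K2 + [H⁺]²/(K1K2)) = 1 / (1 + 10^+0.96 + 10^-0.99)
   = 1 / (1 + 9.1201 + 0.10233) = 1/10.222 = 0.09782

α₂ = 0.0978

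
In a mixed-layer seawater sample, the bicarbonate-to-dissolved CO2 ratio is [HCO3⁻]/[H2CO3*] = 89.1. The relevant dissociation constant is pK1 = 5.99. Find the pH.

pH = 7.94

From K1 = [H⁺][HCO3⁻]/[H2CO3*]:  pH = pK1 + log₁₀([HCO3⁻]/[H2CO3*])
log₁₀(89.1) = +1.950
pH = 5.99 + (+1.950) = 7.94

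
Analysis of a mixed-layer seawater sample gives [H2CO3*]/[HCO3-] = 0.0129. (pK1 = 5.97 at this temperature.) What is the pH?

pH = 7.86

From K1 = [H⁺][HCO3-]/[H2CO3*]:  pH = pK1 − log₁₀([H2CO3*]/[HCO3-])
log₁₀(0.0129) = -1.889
pH = 5.97 − (-1.889) = 7.86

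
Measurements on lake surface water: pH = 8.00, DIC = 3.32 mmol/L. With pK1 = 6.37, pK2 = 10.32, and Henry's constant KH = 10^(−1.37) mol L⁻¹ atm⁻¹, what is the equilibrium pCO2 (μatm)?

α₀ = 1 / (1 + K1/[H⁺] + K1K2/[H⁺]²) = 1 / (1 + 10^+1.63 + 10^-0.69)
   = 1 / (1 + 42.658 + 0.20417) = 1/43.862 = 0.02280
[CO2*] = α₀ × DIC = 0.02280 × 3.32 = 0.07569 mmol/L
pCO2 = [CO2*]/KH = 7.569×10^-5 / 4.266×10^-2 = 1770 μatm

pCO2 = 1770 μatm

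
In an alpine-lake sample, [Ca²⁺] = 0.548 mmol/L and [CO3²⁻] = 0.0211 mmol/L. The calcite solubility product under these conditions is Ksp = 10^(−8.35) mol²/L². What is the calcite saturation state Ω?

Ω = 2.59

Ksp = 10^(−8.35) = 4.467×10^-9
Ω = [Ca²⁺][CO3²⁻]/Ksp = (0.548×10^-3)(0.0211×10^-3) / 4.467×10^-9 = 2.59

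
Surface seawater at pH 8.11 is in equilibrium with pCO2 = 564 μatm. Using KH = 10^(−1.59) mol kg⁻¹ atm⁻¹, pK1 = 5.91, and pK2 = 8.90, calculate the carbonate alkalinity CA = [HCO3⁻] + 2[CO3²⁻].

[CO2*] = KH · pCO2 = 10^(−1.59) × 564×10^-6 = 1.450×10^-5 mol/kg
α₀ = 1/(1 + K1/[H⁺] + K1K2/[H⁺]²) = 1/(1 + 10^+2.20 + 10^+1.41) = 0.005400
DIC = [CO2*]/α₀ = 1.450×10^-5 / 0.005400 = 2.685 mmol/kg
CA = (α₁ + 2α₂)·DIC = (0.8558 + 2×0.1388) × 2.685 = 3.04 mmol/kg

CA = 3.04 mmol/kg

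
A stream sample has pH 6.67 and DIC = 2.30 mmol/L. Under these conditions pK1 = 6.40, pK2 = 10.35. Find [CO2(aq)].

α₀ = 1 / (1 + K1/[H⁺] + K1K2/[H⁺]²) = 1 / (1 + 10^+0.27 + 10^-3.41)
   = 1 / (1 + 1.8621 + 0.00038905) = 1/2.8625 = 0.3493
[CO2*] = α₀ × DIC = 0.3493 × 2.30 = 0.804 mmol/L

[CO2*] = 0.804 mmol/L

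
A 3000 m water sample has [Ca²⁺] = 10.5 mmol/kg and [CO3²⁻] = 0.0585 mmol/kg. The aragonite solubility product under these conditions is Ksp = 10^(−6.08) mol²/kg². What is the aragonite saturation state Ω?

Ksp = 10^(−6.08) = 8.318×10^-7
Ω = [Ca²⁺][CO3²⁻]/Ksp = (10.5×10^-3)(0.0585×10^-3) / 8.318×10^-7 = 0.738

Ω = 0.738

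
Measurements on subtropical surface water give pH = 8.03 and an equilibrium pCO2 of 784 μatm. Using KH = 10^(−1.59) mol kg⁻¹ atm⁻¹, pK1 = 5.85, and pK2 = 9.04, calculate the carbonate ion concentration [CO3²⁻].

[CO2*] = KH · pCO2 = 10^(−1.59) × 784×10^-6 = 2.015×10^-5 mol/kg
α₀ = 1/(1 + K1/[H⁺] + K1K2/[H⁺]²) = 1/(1 + 10^+2.18 + 10^+1.17) = 0.005983
DIC = [CO2*]/α₀ = 2.015×10^-5 / 0.005983 = 3.368 mmol/kg
[CO3²⁻] = α₂·DIC; α₂ = 0.08849, so [CO3²⁻] = 0.08849 × 3.368 = 0.298 mmol/kg

[CO3²⁻] = 0.298 mmol/kg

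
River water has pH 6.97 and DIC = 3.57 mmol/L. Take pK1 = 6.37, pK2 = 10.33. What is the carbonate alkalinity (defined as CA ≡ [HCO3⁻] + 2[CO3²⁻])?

CA = 2.85 mmol/L

CA = [HCO3⁻] + 2[CO3²⁻] = (α₁ + 2α₂)·DIC
At pH 6.97: [H⁺]/K1 = 10^-0.60 = 0.25119, K2/[H⁺] = 10^-3.36 = 0.00043652
α₁ = 1/(1 + 0.25119 + 0.00043652) = 1/1.2516 = 0.7990; α₂ = α₁·K2/[H⁺] = 0.0003488
α₁ + 2α₂ = 0.7997
CA = 0.7997 × 3.57 = 2.85 mmol/L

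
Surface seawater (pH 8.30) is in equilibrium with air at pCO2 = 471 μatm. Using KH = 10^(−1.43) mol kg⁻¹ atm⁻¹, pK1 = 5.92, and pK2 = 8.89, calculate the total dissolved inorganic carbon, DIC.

DIC = 5.29 mmol/kg

[CO2*] = KH · pCO2 = 10^(−1.43) × 471×10^-6 = 1.750×10^-5 mol/kg
α₀ = 1/(1 + K1/[H⁺] + K1K2/[H⁺]²) = 1/(1 + 10^+2.38 + 10^+1.79) = 0.003305
DIC = [CO2*]/α₀ = 1.750×10^-5 / 0.003305 = 5.29 mmol/kg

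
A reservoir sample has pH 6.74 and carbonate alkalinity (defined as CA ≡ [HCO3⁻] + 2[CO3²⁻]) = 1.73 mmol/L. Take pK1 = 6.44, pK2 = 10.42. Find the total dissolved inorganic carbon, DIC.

DIC = 2.60 mmol/L

CA = [HCO3⁻] + 2[CO3²⁻] = (α₁ + 2α₂)·DIC
At pH 6.74: [H⁺]/K1 = 10^-0.30 = 0.50119, K2/[H⁺] = 10^-3.68 = 0.00020893
α₁ = 1/(1 + 0.50119 + 0.00020893) = 1/1.5014 = 0.6660; α₂ = α₁·K2/[H⁺] = 0.0001392
α₁ + 2α₂ = 0.6663
DIC = CA / (α₁ + 2α₂) = 1.73 / 0.6663 = 2.60 mmol/L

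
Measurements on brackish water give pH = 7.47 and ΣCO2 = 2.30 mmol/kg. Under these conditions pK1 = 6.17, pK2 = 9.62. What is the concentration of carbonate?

[CO3²⁻] = 15.4 μmol/kg

α₂ = 1 / (1 + [H⁺]/K2 + [H⁺]²/(K1K2)) = 1 / (1 + 10^+2.15 + 10^+0.85)
   = 1 / (1 + 141.25 + 7.0795) = 1/149.33 = 0.006696
[CO3²⁻] = α₂ × DIC = 0.006696 × 2.30 = 0.0154 mmol/kg = 15.4 μmol/kg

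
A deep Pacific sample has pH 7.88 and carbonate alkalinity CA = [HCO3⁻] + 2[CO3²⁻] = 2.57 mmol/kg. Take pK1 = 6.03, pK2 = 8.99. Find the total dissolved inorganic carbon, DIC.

CA = [HCO3⁻] + 2[CO3²⁻] = (α₁ + 2α₂)·DIC
At pH 7.88: [H⁺]/K1 = 10^-1.85 = 0.014125, K2/[H⁺] = 10^-1.11 = 0.077625
α₁ = 1/(1 + 0.014125 + 0.077625) = 1/1.0918 = 0.9160; α₂ = α₁·K2/[H⁺] = 0.07110
α₁ + 2α₂ = 1.0582
DIC = CA / (α₁ + 2α₂) = 2.57 / 1.0582 = 2.43 mmol/kg

DIC = 2.43 mmol/kg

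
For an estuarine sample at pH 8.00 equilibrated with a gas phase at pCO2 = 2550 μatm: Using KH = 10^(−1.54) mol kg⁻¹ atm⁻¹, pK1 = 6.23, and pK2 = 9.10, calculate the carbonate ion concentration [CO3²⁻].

[CO3²⁻] = 0.344 mmol/kg

[CO2*] = KH · pCO2 = 10^(−1.54) × 2550×10^-6 = 7.354×10^-5 mol/kg
α₀ = 1/(1 + K1/[H⁺] + K1K2/[H⁺]²) = 1/(1 + 10^+1.77 + 10^+0.67) = 0.01549
DIC = [CO2*]/α₀ = 7.354×10^-5 / 0.01549 = 4.748 mmol/kg
[CO3²⁻] = α₂·DIC; α₂ = 0.07245, so [CO3²⁻] = 0.07245 × 4.748 = 0.344 mmol/kg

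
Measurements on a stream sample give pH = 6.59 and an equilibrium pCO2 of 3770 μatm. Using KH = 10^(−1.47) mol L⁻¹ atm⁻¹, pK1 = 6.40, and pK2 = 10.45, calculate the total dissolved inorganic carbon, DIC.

DIC = 0.326 mmol/L

[CO2*] = KH · pCO2 = 10^(−1.47) × 3770×10^-6 = 1.277×10^-4 mol/L
α₀ = 1/(1 + K1/[H⁺] + K1K2/[H⁺]²) = 1/(1 + 10^+0.19 + 10^-3.67) = 0.3923
DIC = [CO2*]/α₀ = 1.277×10^-4 / 0.3923 = 0.326 mmol/L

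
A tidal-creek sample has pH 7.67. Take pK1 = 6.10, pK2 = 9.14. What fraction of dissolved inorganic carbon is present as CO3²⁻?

α₂ = 0.0319

α₂ = 1 / (1 + [H⁺]/K2 + [H⁺]²/(K1K2)) = 1 / (1 + 10^+1.47 + 10^-0.10)
   = 1 / (1 + 29.512 + 0.79433) = 1/31.306 = 0.03194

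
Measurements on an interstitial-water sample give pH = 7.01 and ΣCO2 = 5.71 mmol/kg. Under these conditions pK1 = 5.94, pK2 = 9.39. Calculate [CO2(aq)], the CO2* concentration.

[CO2*] = 0.446 mmol/kg

α₀ = 1 / (1 + K1/[H⁺] + K1K2/[H⁺]²) = 1 / (1 + 10^+1.07 + 10^-1.31)
   = 1 / (1 + 11.749 + 0.048978) = 1/12.798 = 0.07814
[CO2*] = α₀ × DIC = 0.07814 × 5.71 = 0.446 mmol/kg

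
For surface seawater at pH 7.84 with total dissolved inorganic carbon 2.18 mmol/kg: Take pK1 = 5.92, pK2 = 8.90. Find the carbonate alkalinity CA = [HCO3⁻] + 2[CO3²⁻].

CA = [HCO3⁻] + 2[CO3²⁻] = (α₁ + 2α₂)·DIC
At pH 7.84: [H⁺]/K1 = 10^-1.92 = 0.012023, K2/[H⁺] = 10^-1.06 = 0.087096
α₁ = 1/(1 + 0.012023 + 0.087096) = 1/1.0991 = 0.9098; α₂ = α₁·K2/[H⁺] = 0.07924
α₁ + 2α₂ = 1.0683
CA = 1.0683 × 2.18 = 2.33 mmol/kg

CA = 2.33 mmol/kg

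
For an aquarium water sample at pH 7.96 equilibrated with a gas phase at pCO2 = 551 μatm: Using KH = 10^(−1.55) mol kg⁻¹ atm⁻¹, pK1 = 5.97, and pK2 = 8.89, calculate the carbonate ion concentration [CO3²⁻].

[CO3²⁻] = 0.178 mmol/kg

[CO2*] = KH · pCO2 = 10^(−1.55) × 551×10^-6 = 1.553×10^-5 mol/kg
α₀ = 1/(1 + K1/[H⁺] + K1K2/[H⁺]²) = 1/(1 + 10^+1.99 + 10^+1.06) = 0.009074
DIC = [CO2*]/α₀ = 1.553×10^-5 / 0.009074 = 1.711 mmol/kg
[CO3²⁻] = α₂·DIC; α₂ = 0.1042, so [CO3²⁻] = 0.1042 × 1.711 = 0.178 mmol/kg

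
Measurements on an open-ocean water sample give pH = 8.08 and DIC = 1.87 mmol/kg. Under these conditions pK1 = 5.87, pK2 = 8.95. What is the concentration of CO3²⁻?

α₂ = 1 / (1 + [H⁺]/K2 + [H⁺]²/(K1K2)) = 1 / (1 + 10^+0.87 + 10^-1.34)
   = 1 / (1 + 7.4131 + 0.045709) = 1/8.4588 = 0.1182
[CO3²⁻] = α₂ × DIC = 0.1182 × 1.87 = 0.221 mmol/kg

[CO3²⁻] = 0.221 mmol/kg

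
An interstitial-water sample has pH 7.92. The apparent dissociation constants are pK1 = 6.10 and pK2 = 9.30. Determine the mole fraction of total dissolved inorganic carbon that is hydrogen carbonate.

α₁ = 1 / (1 + [H⁺]/K1 + K2/[H⁺]) = 1 / (1 + 10^-1.82 + 10^-1.38)
   = 1 / (1 + 0.015136 + 0.041687) = 1/1.0568 = 0.9462

α₁ = 0.946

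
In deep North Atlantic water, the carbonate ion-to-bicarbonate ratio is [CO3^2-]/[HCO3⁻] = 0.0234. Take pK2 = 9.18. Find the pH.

pH = 7.55

From K2 = [H⁺][CO3^2-]/[HCO3⁻]:  pH = pK2 + log₁₀([CO3^2-]/[HCO3⁻])
log₁₀(0.0234) = -1.631
pH = 9.18 + (-1.631) = 7.55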